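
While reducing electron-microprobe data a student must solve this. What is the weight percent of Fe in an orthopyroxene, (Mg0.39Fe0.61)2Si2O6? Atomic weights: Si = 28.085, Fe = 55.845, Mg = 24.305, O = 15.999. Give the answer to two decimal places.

28.48 wt%

Formula mass = 0.78*24.305 + 1.22*55.845 + 2*28.085 + 6*15.999 = 239.253 g/mol, of which 68.131 g is Fe.
So Fe makes up 68.131/239.253 = 0.2848 of the mass, i.e. 28.48%.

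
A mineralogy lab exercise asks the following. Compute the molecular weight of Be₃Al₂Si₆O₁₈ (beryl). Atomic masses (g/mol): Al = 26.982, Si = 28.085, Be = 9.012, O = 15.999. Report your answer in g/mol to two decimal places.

The formula mass is the sum 3*9.012 + 2*26.982 + 6*28.085 + 18*15.999.

537.49 g/mol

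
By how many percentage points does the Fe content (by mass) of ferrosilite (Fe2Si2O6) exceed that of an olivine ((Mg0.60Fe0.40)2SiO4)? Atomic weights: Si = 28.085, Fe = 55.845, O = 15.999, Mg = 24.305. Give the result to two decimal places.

M(Fe2Si2O6) = 263.854 g/mol, so wt% Fe = 111.690/263.854 × 100 = 42.33%.
M((Mg0.60Fe0.40)2SiO4) = 165.923 g/mol, so wt% Fe = 44.676/165.923 × 100 = 26.93%.
42.33 − 26.93 = 15.40 pp.

15.40 percentage points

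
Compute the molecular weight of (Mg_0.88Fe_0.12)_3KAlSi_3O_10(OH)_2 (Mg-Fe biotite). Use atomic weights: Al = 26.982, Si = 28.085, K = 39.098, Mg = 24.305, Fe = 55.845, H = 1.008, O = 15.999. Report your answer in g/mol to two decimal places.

The formula mass is the sum 2.64*24.305 + 0.36*55.845 + 1*39.098 + 1*26.982 + 3*28.085 + 12*15.999 + 2*1.008.

428.61 g/mol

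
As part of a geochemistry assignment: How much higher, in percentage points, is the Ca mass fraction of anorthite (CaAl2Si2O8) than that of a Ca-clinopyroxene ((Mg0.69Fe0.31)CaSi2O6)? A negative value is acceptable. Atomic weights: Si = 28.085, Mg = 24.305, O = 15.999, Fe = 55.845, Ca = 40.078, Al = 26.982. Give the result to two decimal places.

M(CaAl2Si2O8) = 278.204 g/mol, so wt% Ca = 40.078/278.204 × 100 = 14.41%.
M((Mg0.69Fe0.31)CaSi2O6) = 226.324 g/mol, so wt% Ca = 40.078/226.324 × 100 = 17.71%.
14.41 − 17.71 = -3.30 pp.

-3.30 percentage points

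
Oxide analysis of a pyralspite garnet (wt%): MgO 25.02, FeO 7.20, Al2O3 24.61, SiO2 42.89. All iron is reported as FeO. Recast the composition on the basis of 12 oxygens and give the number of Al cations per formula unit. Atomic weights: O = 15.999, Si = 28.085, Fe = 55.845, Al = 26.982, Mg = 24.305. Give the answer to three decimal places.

2.016 Al apfu

MgO: 25.02/40.304 = 0.62078 mol → 0.62078 mol Mg, 0.62078 mol O.
FeO: 7.20/71.844 = 0.10022 mol → 0.10022 mol Fe, 0.10022 mol O.
Al2O3: 24.61/101.961 = 0.24137 mol → 0.48274 mol Al, 0.72411 mol O.
SiO2: 42.89/60.083 = 0.71385 mol → 0.71385 mol Si, 1.42770 mol O.
Total oxygen = 2.87281 mol. Normalization factor = 12/2.87281 = 4.17709.
Al per 12 O = 0.48274 × 4.17709 = 2.016.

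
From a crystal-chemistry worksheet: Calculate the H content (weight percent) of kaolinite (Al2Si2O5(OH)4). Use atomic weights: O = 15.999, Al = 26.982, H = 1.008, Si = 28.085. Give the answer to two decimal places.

Molar mass of Al2Si2O5(OH)4: 2*26.982 + 2*28.085 + 9*15.999 + 4*1.008 = 258.157 g/mol.
Mass of H per formula unit: 4 × 1.008 = 4.032 g.
Weight fraction H = 4.032 / 258.157 = 0.0156.

1.56 weight percent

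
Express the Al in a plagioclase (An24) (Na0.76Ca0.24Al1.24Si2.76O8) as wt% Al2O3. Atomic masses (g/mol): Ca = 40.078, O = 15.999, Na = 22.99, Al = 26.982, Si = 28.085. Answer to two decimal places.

23.76 wt%

M(Na0.76Ca0.24Al1.24Si2.76O8) = 266.055 g/mol; M(Al2O3) = 101.961 g/mol.
Moles Al2O3 per formula unit = 1.24 Al ÷ 2 = 0.6200.
Al2O3 fraction = (0.6200 × 101.961) / 266.055 = 63.216/266.055 = 0.2376.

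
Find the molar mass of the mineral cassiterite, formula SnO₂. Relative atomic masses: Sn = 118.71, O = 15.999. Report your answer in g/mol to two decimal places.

The formula mass is the sum 1(118.71) + 2(15.999).

150.71 g/mol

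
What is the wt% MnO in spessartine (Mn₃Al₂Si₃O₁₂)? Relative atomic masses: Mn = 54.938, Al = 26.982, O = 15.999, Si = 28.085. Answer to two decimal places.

Molar mass of Mn₃Al₂Si₃O₁₂ = 3·54.938 + 2·26.982 + 3·28.085 + 12·15.999 = 495.021 g/mol.
Each formula unit contains 3 Mn, equivalent to 3/1 = 3.0000 mol MnO.
M(MnO) = 1×54.938 + 1×15.999 = 70.937 g/mol.
Mass of MnO per formula unit = 3.0000 × 70.937 = 212.811 g.
MnO wt% = 212.811 / 495.021 × 100 = 42.99%.

42.99 wt%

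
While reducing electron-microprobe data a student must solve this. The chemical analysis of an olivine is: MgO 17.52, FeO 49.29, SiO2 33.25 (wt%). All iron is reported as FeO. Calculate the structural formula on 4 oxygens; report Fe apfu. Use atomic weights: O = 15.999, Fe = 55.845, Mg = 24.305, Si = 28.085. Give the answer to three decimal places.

MgO (M=40.304): mol = 0.43470; Mg = 0.43470, O = 0.43470.
FeO (M=71.844): mol = 0.68607; Fe = 0.68607, O = 0.68607.
SiO2 (M=60.083): mol = 0.55340; Si = 0.55340, O = 1.10680.
ΣO = 2.22757; factor = 4/ΣO = 1.79568.
Fe apfu = 0.68607 × 1.79568 = 1.232.

1.232 Fe apfu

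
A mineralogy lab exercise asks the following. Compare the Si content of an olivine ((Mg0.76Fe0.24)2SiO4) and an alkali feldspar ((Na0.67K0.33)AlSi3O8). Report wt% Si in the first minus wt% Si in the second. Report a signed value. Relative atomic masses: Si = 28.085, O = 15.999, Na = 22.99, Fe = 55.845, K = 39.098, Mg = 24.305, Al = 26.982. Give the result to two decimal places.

Si in (Mg0.76Fe0.24)2SiO4: molar mass 155.830 g/mol; 1×28.085 = 28.085 g → 18.02 wt%.
Si in (Na0.67K0.33)AlSi3O8: molar mass 267.535 g/mol; 3×28.085 = 84.255 g → 31.49 wt%.
Difference = 18.02 − 31.49 = -13.47 percentage points.

-13.47 percentage points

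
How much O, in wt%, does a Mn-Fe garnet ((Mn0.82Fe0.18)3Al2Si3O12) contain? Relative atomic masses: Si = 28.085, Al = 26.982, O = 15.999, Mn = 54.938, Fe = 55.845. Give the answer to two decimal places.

M((Mn0.82Fe0.18)3Al2Si3O12) = 495.511 g/mol.
O contributes 12 × 15.999 = 191.988 g per mole.
191.988/495.511 = 0.3875 → 38.75%.

38.75 wt%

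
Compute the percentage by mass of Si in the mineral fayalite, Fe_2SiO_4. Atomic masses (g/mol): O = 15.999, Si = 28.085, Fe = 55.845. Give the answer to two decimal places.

13.78 mass %

M(Fe_2SiO_4) = 203.771 g/mol.
Si contributes 1 × 28.085 = 28.085 g per mole.
28.085/203.771 = 0.1378 → 13.78%.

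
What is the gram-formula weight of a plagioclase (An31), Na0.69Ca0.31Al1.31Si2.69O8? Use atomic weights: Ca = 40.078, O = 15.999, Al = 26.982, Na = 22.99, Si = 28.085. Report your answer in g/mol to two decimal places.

M = 0.69*22.99 + 0.31*40.078 + 1.31*26.982 + 2.69*28.085 + 8*15.999

267.17 g/mol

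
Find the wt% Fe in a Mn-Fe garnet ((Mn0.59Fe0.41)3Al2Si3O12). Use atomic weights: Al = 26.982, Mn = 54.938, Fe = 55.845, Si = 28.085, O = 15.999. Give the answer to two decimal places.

M((Mn0.59Fe0.41)3Al2Si3O12) = 496.137 g/mol.
Fe contributes 1.23 × 55.845 = 68.689 g per mole.
68.689/496.137 = 0.1384 → 13.84%.

13.84 wt%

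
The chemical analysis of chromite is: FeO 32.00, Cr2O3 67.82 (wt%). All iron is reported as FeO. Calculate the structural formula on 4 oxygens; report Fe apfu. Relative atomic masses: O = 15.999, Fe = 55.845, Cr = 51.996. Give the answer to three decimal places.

32.00 wt% FeO ÷ 71.844 g/mol = 0.44541 mol, giving 0.44541 Fe and 0.44541 O.
67.82 wt% Cr2O3 ÷ 151.989 g/mol = 0.44622 mol, giving 0.89244 Cr and 1.33866 O.
Oxygen sums to 1.78407; scaling by 4/1.78407 = 2.24206 puts the formula on 4 O.
Fe: 0.44541 × 2.24206 = 0.999 atoms per formula unit.

0.999 Fe apfu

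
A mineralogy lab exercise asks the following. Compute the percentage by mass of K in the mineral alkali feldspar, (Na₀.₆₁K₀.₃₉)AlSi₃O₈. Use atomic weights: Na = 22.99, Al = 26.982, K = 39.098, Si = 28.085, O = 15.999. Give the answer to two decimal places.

5.68 wt%

Molar mass of (Na₀.₆₁K₀.₃₉)AlSi₃O₈: 0.61*22.99 + 0.39*39.098 + 1*26.982 + 3*28.085 + 8*15.999 = 268.501 g/mol.
Mass of K per formula unit: 0.39 × 39.098 = 15.248 g.
Weight fraction K = 15.248 / 268.501 = 0.0568.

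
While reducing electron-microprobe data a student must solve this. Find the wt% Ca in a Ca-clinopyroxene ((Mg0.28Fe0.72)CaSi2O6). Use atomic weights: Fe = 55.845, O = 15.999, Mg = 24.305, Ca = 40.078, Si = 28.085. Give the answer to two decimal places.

16.75 wt%

Formula mass = 0.28*24.305 + 0.72*55.845 + 1*40.078 + 2*28.085 + 6*15.999 = 239.256 g/mol, of which 40.078 g is Ca.
So Ca makes up 40.078/239.256 = 0.1675 of the mass, i.e. 16.75%.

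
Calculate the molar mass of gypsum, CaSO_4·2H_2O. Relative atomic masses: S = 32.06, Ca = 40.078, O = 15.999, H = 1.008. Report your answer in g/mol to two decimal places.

172.16 g/mol

Ca: 1 × 40.078 = 40.0780
S: 1 × 32.06 = 32.0600
O: 6 × 15.999 = 95.9940
H: 4 × 1.008 = 4.0320
Summing the contributions gives the formula mass.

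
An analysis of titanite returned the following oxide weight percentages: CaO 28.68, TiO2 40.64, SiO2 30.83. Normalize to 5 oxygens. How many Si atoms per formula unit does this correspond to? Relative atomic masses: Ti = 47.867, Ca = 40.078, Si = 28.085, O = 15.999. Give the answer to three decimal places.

CaO: 28.68/56.077 = 0.51144 mol → 0.51144 mol Ca, 0.51144 mol O.
TiO2: 40.64/79.865 = 0.50886 mol → 0.50886 mol Ti, 1.01772 mol O.
SiO2: 30.83/60.083 = 0.51312 mol → 0.51312 mol Si, 1.02624 mol O.
Total oxygen = 2.55540 mol. Normalization factor = 5/2.55540 = 1.95664.
Si per 5 O = 0.51312 × 1.95664 = 1.004.

1.004 Si apfu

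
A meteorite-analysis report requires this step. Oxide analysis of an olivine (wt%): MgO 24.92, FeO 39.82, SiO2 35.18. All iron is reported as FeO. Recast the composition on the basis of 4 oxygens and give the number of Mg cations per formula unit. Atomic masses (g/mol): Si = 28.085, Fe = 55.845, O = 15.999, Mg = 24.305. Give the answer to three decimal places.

1.055 Mg apfu

MgO (M=40.304): mol = 0.61830; Mg = 0.61830, O = 0.61830.
FeO (M=71.844): mol = 0.55426; Fe = 0.55426, O = 0.55426.
SiO2 (M=60.083): mol = 0.58552; Si = 0.58552, O = 1.17104.
ΣO = 2.34360; factor = 4/ΣO = 1.70678.
Mg apfu = 0.61830 × 1.70678 = 1.055.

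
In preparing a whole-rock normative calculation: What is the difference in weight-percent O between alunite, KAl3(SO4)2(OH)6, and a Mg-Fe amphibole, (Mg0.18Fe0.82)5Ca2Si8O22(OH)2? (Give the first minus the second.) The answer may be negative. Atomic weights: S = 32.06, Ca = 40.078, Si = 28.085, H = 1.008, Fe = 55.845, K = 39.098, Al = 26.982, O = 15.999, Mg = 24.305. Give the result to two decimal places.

First mineral: 223.986 g O in 414.198 g formula = 54.08 wt% O.
Second mineral: 383.976 g O in 941.667 g formula = 40.78 wt% O.
54.08% − 40.78% gives a difference of 13.30 percentage points.

13.30 percentage points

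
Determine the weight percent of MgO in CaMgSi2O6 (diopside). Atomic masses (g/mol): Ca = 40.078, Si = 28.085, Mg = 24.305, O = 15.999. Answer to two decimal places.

Molar mass of CaMgSi2O6 = 1*40.078 + 1*24.305 + 2*28.085 + 6*15.999 = 216.547 g/mol.
Each formula unit contains 1 Mg, equivalent to 1/1 = 1.0000 mol MgO.
M(MgO) = 1×24.305 + 1×15.999 = 40.304 g/mol.
Mass of MgO per formula unit = 1.0000 × 40.304 = 40.304 g.
MgO wt% = 40.304 / 216.547 × 100 = 18.61%.

18.61 wt%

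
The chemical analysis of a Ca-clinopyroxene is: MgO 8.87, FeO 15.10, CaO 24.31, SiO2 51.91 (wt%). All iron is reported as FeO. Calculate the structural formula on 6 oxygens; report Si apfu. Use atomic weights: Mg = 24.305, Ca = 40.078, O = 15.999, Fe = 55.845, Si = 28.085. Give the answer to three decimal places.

2.000 Si apfu

MgO: 8.87/40.304 = 0.22008 mol → 0.22008 mol Mg, 0.22008 mol O.
FeO: 15.10/71.844 = 0.21018 mol → 0.21018 mol Fe, 0.21018 mol O.
CaO: 24.31/56.077 = 0.43351 mol → 0.43351 mol Ca, 0.43351 mol O.
SiO2: 51.91/60.083 = 0.86397 mol → 0.86397 mol Si, 1.72794 mol O.
Total oxygen = 2.59171 mol. Normalization factor = 6/2.59171 = 2.31507.
Si per 6 O = 0.86397 × 2.31507 = 2.000.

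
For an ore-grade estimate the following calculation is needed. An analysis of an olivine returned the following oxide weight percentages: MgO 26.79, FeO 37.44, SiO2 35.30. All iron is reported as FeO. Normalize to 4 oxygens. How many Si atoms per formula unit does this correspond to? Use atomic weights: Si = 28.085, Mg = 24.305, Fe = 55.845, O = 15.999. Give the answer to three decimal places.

26.79 wt% MgO ÷ 40.304 g/mol = 0.66470 mol, giving 0.66470 Mg and 0.66470 O.
37.44 wt% FeO ÷ 71.844 g/mol = 0.52113 mol, giving 0.52113 Fe and 0.52113 O.
35.30 wt% SiO2 ÷ 60.083 g/mol = 0.58752 mol, giving 0.58752 Si and 1.17504 O.
Oxygen sums to 2.36087; scaling by 4/2.36087 = 1.69429 puts the formula on 4 O.
Si: 0.58752 × 1.69429 = 0.995 atoms per formula unit.

0.995 Si apfu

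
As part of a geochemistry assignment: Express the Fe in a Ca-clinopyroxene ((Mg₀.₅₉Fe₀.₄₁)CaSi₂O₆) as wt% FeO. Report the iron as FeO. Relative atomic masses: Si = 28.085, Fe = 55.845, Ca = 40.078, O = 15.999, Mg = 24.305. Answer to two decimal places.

Formula mass = 229.478 g/mol.
0.41 Fe → 0.4100 mol FeO per formula unit; M(FeO) = 71.844, so FeO mass = 29.456 g.
29.456/229.478 × 100 = 12.84 wt%.

12.84 wt%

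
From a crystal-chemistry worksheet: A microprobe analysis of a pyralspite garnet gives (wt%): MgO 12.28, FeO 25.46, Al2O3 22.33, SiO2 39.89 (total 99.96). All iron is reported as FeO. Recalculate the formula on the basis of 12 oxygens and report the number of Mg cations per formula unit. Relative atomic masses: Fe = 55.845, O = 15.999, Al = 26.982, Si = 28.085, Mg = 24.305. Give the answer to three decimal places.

1.383 Mg apfu

12.28 wt% MgO ÷ 40.304 g/mol = 0.30468 mol, giving 0.30468 Mg and 0.30468 O.
25.46 wt% FeO ÷ 71.844 g/mol = 0.35438 mol, giving 0.35438 Fe and 0.35438 O.
22.33 wt% Al2O3 ÷ 101.961 g/mol = 0.21901 mol, giving 0.43802 Al and 0.65703 O.
39.89 wt% SiO2 ÷ 60.083 g/mol = 0.66391 mol, giving 0.66391 Si and 1.32782 O.
Oxygen sums to 2.64391; scaling by 12/2.64391 = 4.53873 puts the formula on 12 O.
Mg: 0.30468 × 4.53873 = 1.383 atoms per formula unit.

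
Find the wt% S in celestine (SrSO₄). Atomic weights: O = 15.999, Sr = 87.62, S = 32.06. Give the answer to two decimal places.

Formula mass = 1·87.62 + 1·32.06 + 4·15.999 = 183.676 g/mol, of which 32.060 g is S.
So S makes up 32.060/183.676 = 0.1745 of the mass, i.e. 17.45%.

17.45 weight percent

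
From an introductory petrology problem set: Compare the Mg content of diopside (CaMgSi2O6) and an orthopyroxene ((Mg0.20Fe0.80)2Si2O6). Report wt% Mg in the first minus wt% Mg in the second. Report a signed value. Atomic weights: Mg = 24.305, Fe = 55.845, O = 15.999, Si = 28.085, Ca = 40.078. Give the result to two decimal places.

7.35 percentage points

First mineral: 24.305 g Mg in 216.547 g formula = 11.22 wt% Mg.
Second mineral: 9.722 g Mg in 251.238 g formula = 3.87 wt% Mg.
11.22% − 3.87% gives a difference of 7.35 percentage points.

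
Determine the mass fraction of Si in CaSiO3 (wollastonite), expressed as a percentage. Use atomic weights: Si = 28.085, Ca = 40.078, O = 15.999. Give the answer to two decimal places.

24.18 wt%

Formula mass = 1*40.078 + 1*28.085 + 3*15.999 = 116.160 g/mol, of which 28.085 g is Si.
So Si makes up 28.085/116.160 = 0.2418 of the mass, i.e. 24.18%.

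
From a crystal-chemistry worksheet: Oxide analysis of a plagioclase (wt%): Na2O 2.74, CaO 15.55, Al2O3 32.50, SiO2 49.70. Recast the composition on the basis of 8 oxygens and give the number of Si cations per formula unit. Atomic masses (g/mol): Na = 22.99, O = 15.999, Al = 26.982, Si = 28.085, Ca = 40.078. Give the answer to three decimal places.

2.257 Si apfu

Na2O: 2.74/61.979 = 0.04421 mol → 0.08842 mol Na, 0.04421 mol O.
CaO: 15.55/56.077 = 0.27730 mol → 0.27730 mol Ca, 0.27730 mol O.
Al2O3: 32.50/101.961 = 0.31875 mol → 0.63750 mol Al, 0.95625 mol O.
SiO2: 49.70/60.083 = 0.82719 mol → 0.82719 mol Si, 1.65438 mol O.
Total oxygen = 2.93214 mol. Normalization factor = 8/2.93214 = 2.72838.
Si per 8 O = 0.82719 × 2.72838 = 2.257.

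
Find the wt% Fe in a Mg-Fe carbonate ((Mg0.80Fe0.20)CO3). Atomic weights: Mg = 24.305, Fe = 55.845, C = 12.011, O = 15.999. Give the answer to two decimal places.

Formula mass = 0.80*24.305 + 0.20*55.845 + 1*12.011 + 3*15.999 = 90.621 g/mol, of which 11.169 g is Fe.
So Fe makes up 11.169/90.621 = 0.1232 of the mass, i.e. 12.32%.

12.32 wt%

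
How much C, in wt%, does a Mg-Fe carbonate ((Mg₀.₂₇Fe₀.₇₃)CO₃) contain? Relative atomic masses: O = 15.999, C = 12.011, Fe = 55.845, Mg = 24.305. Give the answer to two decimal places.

11.19 wt%

M((Mg₀.₂₇Fe₀.₇₃)CO₃) = 107.337 g/mol.
C contributes 1 × 12.011 = 12.011 g per mole.
12.011/107.337 = 0.1119 → 11.19%.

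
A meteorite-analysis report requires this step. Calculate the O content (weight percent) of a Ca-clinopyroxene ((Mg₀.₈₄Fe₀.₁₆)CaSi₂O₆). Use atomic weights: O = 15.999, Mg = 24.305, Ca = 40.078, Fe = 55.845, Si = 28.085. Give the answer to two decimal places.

M((Mg₀.₈₄Fe₀.₁₆)CaSi₂O₆) = 221.593 g/mol.
O contributes 6 × 15.999 = 95.994 g per mole.
95.994/221.593 = 0.4332 → 43.32%.

43.32 weight percent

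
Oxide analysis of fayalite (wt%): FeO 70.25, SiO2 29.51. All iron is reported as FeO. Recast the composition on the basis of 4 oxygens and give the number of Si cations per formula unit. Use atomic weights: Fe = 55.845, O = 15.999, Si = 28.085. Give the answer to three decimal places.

1.002 Si apfu

FeO (M=71.844): mol = 0.97781; Fe = 0.97781, O = 0.97781.
SiO2 (M=60.083): mol = 0.49115; Si = 0.49115, O = 0.98230.
ΣO = 1.96011; factor = 4/ΣO = 2.04070.
Si apfu = 0.49115 × 2.04070 = 1.002.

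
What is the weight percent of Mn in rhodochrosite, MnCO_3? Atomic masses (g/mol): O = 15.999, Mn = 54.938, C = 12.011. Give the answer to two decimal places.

47.79 mass %

Molar mass of MnCO_3: 1*54.938 + 1*12.011 + 3*15.999 = 114.946 g/mol.
Mass of Mn per formula unit: 1 × 54.938 = 54.938 g.
Weight fraction Mn = 54.938 / 114.946 = 0.4779.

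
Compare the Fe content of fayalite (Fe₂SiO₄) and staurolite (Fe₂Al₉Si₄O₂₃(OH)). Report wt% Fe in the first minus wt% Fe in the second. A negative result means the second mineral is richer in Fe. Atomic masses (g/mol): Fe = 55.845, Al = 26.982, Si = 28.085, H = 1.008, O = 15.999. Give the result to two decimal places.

41.70 percentage points

M(Fe₂SiO₄) = 203.771 g/mol, so wt% Fe = 111.690/203.771 × 100 = 54.81%.
M(Fe₂Al₉Si₄O₂₃(OH)) = 851.852 g/mol, so wt% Fe = 111.690/851.852 × 100 = 13.11%.
54.81 − 13.11 = 41.70 pp.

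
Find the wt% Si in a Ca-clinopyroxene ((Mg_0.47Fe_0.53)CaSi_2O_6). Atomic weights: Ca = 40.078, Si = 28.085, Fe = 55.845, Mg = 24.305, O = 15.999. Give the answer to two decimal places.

24.08 weight percent

Molar mass of (Mg_0.47Fe_0.53)CaSi_2O_6: 0.47×24.305 + 0.53×55.845 + 1×40.078 + 2×28.085 + 6×15.999 = 233.263 g/mol.
Mass of Si per formula unit: 2 × 28.085 = 56.170 g.
Weight fraction Si = 56.170 / 233.263 = 0.2408.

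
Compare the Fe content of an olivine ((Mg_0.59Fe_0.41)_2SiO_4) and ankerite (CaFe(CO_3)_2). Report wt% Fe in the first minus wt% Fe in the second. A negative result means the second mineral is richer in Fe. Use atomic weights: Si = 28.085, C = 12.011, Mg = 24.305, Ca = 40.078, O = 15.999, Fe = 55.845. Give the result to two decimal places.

First mineral: 45.793 g Fe in 166.554 g formula = 27.49 wt% Fe.
Second mineral: 55.845 g Fe in 215.939 g formula = 25.86 wt% Fe.
27.49% − 25.86% gives a difference of 1.63 percentage points.

1.63 percentage points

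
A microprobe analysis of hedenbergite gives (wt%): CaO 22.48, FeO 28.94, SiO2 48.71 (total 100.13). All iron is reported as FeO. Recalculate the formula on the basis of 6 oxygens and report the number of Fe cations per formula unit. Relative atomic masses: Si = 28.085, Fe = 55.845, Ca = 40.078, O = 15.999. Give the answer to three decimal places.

0.997 Fe apfu

22.48 wt% CaO ÷ 56.077 g/mol = 0.40088 mol, giving 0.40088 Ca and 0.40088 O.
28.94 wt% FeO ÷ 71.844 g/mol = 0.40282 mol, giving 0.40282 Fe and 0.40282 O.
48.71 wt% SiO2 ÷ 60.083 g/mol = 0.81071 mol, giving 0.81071 Si and 1.62142 O.
Oxygen sums to 2.42512; scaling by 6/2.42512 = 2.47410 puts the formula on 6 O.
Fe: 0.40282 × 2.47410 = 0.997 atoms per formula unit.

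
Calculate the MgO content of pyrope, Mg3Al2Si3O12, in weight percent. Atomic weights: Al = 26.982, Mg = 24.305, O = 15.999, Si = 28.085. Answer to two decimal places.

Formula mass = 403.122 g/mol.
3 Mg → 3.0000 mol MgO per formula unit; M(MgO) = 40.304, so MgO mass = 120.912 g.
120.912/403.122 × 100 = 29.99 wt%.

29.99 wt%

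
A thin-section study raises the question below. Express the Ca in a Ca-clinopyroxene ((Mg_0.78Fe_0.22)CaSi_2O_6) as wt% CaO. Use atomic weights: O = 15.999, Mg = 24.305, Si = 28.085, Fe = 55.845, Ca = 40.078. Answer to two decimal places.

25.09 wt%

M((Mg_0.78Fe_0.22)CaSi_2O_6) = 223.486 g/mol; M(CaO) = 56.077 g/mol.
Moles CaO per formula unit = 1 Ca ÷ 1 = 1.0000.
CaO fraction = (1.0000 × 56.077) / 223.486 = 56.077/223.486 = 0.2509.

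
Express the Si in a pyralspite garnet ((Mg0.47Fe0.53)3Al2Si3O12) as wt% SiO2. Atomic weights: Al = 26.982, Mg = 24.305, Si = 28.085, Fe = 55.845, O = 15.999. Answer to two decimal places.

39.77 wt%

M((Mg0.47Fe0.53)3Al2Si3O12) = 453.271 g/mol; M(SiO2) = 60.083 g/mol.
Moles SiO2 per formula unit = 3 Si ÷ 1 = 3.0000.
SiO2 fraction = (3.0000 × 60.083) / 453.271 = 180.249/453.271 = 0.3977.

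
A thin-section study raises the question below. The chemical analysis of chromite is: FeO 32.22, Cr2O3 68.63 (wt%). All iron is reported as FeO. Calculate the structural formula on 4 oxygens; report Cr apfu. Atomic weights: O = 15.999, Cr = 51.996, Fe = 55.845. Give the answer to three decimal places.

FeO (M=71.844): mol = 0.44847; Fe = 0.44847, O = 0.44847.
Cr2O3 (M=151.989): mol = 0.45155; Cr = 0.90310, O = 1.35465.
ΣO = 1.80312; factor = 4/ΣO = 2.21838.
Cr apfu = 0.90310 × 2.21838 = 2.003.

2.003 Cr apfu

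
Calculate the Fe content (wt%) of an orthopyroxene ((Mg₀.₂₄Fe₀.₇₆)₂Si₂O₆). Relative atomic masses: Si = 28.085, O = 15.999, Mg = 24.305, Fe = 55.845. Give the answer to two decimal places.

Formula mass = 0.48×24.305 + 1.52×55.845 + 2×28.085 + 6×15.999 = 248.715 g/mol, of which 84.884 g is Fe.
So Fe makes up 84.884/248.715 = 0.3413 of the mass, i.e. 34.13%.

34.13 wt%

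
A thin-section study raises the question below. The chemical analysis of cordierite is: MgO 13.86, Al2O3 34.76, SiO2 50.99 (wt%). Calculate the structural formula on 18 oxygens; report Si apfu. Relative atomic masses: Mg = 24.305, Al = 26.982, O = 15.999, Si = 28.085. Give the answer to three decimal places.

4.986 Si apfu

MgO: 13.86/40.304 = 0.34389 mol → 0.34389 mol Mg, 0.34389 mol O.
Al2O3: 34.76/101.961 = 0.34091 mol → 0.68182 mol Al, 1.02273 mol O.
SiO2: 50.99/60.083 = 0.84866 mol → 0.84866 mol Si, 1.69732 mol O.
Total oxygen = 3.06394 mol. Normalization factor = 18/3.06394 = 5.87479.
Si per 18 O = 0.84866 × 5.87479 = 4.986.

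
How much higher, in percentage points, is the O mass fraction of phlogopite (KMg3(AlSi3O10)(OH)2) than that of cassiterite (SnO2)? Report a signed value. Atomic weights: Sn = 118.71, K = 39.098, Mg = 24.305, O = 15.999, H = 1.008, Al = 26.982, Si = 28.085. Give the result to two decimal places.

24.78 percentage points

First mineral: 191.988 g O in 417.254 g formula = 46.01 wt% O.
Second mineral: 31.998 g O in 150.708 g formula = 21.23 wt% O.
46.01% − 21.23% gives a difference of 24.78 percentage points.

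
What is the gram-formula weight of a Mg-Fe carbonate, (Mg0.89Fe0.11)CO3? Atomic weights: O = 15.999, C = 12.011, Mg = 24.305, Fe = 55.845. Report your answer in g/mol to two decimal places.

87.78 g/mol

The formula mass is the sum 0.89*24.305 + 0.11*55.845 + 1*12.011 + 3*15.999.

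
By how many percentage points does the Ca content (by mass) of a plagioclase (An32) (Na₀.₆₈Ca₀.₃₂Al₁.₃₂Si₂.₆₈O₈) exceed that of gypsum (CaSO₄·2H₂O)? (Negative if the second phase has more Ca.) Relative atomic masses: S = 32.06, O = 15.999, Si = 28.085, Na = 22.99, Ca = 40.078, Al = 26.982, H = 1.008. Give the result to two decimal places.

First mineral: 12.825 g Ca in 267.334 g formula = 4.80 wt% Ca.
Second mineral: 40.078 g Ca in 172.164 g formula = 23.28 wt% Ca.
4.80% − 23.28% gives a difference of -18.48 percentage points.

-18.48 percentage points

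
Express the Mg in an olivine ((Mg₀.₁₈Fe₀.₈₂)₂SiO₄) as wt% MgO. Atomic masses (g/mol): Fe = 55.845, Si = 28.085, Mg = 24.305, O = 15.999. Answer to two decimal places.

7.54 wt%

Molar mass of (Mg₀.₁₈Fe₀.₈₂)₂SiO₄ = 0.36*24.305 + 1.64*55.845 + 1*28.085 + 4*15.999 = 192.417 g/mol.
Each formula unit contains 0.36 Mg, equivalent to 0.36/1 = 0.3600 mol MgO.
M(MgO) = 1×24.305 + 1×15.999 = 40.304 g/mol.
Mass of MgO per formula unit = 0.3600 × 40.304 = 14.509 g.
MgO wt% = 14.509 / 192.417 × 100 = 7.54%.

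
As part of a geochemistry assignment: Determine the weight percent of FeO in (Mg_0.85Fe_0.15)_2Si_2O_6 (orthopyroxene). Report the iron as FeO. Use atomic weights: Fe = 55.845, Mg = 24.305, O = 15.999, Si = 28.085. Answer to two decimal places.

Formula mass = 210.236 g/mol.
0.30 Fe → 0.3000 mol FeO per formula unit; M(FeO) = 71.844, so FeO mass = 21.553 g.
21.553/210.236 × 100 = 10.25 wt%.

10.25 wt%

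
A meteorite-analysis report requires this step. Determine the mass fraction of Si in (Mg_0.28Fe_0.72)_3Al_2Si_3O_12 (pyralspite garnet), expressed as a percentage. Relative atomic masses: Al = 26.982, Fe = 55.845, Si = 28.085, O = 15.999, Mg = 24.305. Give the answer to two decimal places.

17.88 wt%

Molar mass of (Mg_0.28Fe_0.72)_3Al_2Si_3O_12: 0.84·24.305 + 2.16·55.845 + 2·26.982 + 3·28.085 + 12·15.999 = 471.248 g/mol.
Mass of Si per formula unit: 3 × 28.085 = 84.255 g.
Weight fraction Si = 84.255 / 471.248 = 0.1788.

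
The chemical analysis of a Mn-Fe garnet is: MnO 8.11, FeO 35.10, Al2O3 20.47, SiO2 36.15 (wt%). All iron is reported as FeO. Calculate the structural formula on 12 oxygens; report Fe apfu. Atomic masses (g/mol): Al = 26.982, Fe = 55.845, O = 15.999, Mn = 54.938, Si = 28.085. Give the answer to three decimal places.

2.434 Fe apfu

MnO (M=70.937): mol = 0.11433; Mn = 0.11433, O = 0.11433.
FeO (M=71.844): mol = 0.48856; Fe = 0.48856, O = 0.48856.
Al2O3 (M=101.961): mol = 0.20076; Al = 0.40152, O = 0.60228.
SiO2 (M=60.083): mol = 0.60167; Si = 0.60167, O = 1.20334.
ΣO = 2.40851; factor = 12/ΣO = 4.98233.
Fe apfu = 0.48856 × 4.98233 = 2.434.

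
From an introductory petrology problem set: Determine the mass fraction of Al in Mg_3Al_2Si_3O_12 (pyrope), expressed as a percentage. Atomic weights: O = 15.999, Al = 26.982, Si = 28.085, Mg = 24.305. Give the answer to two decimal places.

13.39 mass %

Formula mass = 3*24.305 + 2*26.982 + 3*28.085 + 12*15.999 = 403.122 g/mol, of which 53.964 g is Al.
So Al makes up 53.964/403.122 = 0.1339 of the mass, i.e. 13.39%.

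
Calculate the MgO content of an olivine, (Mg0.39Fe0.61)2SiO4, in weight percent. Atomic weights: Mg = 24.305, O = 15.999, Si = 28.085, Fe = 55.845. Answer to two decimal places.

M((Mg0.39Fe0.61)2SiO4) = 179.170 g/mol; M(MgO) = 40.304 g/mol.
Moles MgO per formula unit = 0.78 Mg ÷ 1 = 0.7800.
MgO fraction = (0.7800 × 40.304) / 179.170 = 31.437/179.170 = 0.1755.

17.55 wt%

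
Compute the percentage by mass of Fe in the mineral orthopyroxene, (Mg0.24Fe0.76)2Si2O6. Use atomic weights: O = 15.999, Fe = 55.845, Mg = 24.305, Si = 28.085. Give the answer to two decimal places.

34.13 mass %

Molar mass of (Mg0.24Fe0.76)2Si2O6: 0.48·24.305 + 1.52·55.845 + 2·28.085 + 6·15.999 = 248.715 g/mol.
Mass of Fe per formula unit: 1.52 × 55.845 = 84.884 g.
Weight fraction Fe = 84.884 / 248.715 = 0.3413.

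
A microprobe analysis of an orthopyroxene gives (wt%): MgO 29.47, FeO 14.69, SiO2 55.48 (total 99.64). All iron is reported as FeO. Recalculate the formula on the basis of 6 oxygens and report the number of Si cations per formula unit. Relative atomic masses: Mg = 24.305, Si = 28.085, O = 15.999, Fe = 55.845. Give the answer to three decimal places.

MgO (M=40.304): mol = 0.73119; Mg = 0.73119, O = 0.73119.
FeO (M=71.844): mol = 0.20447; Fe = 0.20447, O = 0.20447.
SiO2 (M=60.083): mol = 0.92339; Si = 0.92339, O = 1.84678.
ΣO = 2.78244; factor = 6/ΣO = 2.15638.
Si apfu = 0.92339 × 2.15638 = 1.991.

1.991 Si apfu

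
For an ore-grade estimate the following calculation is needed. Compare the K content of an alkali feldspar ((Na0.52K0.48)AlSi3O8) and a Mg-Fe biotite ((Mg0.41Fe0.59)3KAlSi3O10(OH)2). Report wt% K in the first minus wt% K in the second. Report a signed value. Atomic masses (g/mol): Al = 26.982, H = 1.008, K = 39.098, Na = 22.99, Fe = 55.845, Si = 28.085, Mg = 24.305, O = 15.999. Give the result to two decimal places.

K in (Na0.52K0.48)AlSi3O8: molar mass 269.951 g/mol; 0.48×39.098 = 18.767 g → 6.95 wt%.
K in (Mg0.41Fe0.59)3KAlSi3O10(OH)2: molar mass 473.080 g/mol; 1×39.098 = 39.098 g → 8.26 wt%.
Difference = 6.95 − 8.26 = -1.31 percentage points.

-1.31 percentage points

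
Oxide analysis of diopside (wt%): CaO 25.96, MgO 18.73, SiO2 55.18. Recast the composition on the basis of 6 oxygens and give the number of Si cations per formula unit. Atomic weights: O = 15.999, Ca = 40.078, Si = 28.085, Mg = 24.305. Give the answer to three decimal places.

25.96 wt% CaO ÷ 56.077 g/mol = 0.46293 mol, giving 0.46293 Ca and 0.46293 O.
18.73 wt% MgO ÷ 40.304 g/mol = 0.46472 mol, giving 0.46472 Mg and 0.46472 O.
55.18 wt% SiO2 ÷ 60.083 g/mol = 0.91840 mol, giving 0.91840 Si and 1.83680 O.
Oxygen sums to 2.76445; scaling by 6/2.76445 = 2.17041 puts the formula on 6 O.
Si: 0.91840 × 2.17041 = 1.993 atoms per formula unit.

1.993 Si apfu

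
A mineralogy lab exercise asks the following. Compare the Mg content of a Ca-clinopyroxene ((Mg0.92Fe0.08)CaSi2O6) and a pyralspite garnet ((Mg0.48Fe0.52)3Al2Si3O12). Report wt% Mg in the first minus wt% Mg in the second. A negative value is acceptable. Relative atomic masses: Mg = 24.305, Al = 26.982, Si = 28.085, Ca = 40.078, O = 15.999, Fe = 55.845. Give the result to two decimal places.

2.47 percentage points

Mg in (Mg0.92Fe0.08)CaSi2O6: molar mass 219.070 g/mol; 0.92×24.305 = 22.361 g → 10.21 wt%.
Mg in (Mg0.48Fe0.52)3Al2Si3O12: molar mass 452.324 g/mol; 1.44×24.305 = 34.999 g → 7.74 wt%.
Difference = 10.21 − 7.74 = 2.47 percentage points.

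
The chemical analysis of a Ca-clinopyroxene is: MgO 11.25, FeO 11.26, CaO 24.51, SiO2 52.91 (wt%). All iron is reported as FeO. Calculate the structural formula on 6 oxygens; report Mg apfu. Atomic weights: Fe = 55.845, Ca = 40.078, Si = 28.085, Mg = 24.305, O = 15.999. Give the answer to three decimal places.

MgO (M=40.304): mol = 0.27913; Mg = 0.27913, O = 0.27913.
FeO (M=71.844): mol = 0.15673; Fe = 0.15673, O = 0.15673.
CaO (M=56.077): mol = 0.43708; Ca = 0.43708, O = 0.43708.
SiO2 (M=60.083): mol = 0.88062; Si = 0.88062, O = 1.76124.
ΣO = 2.63418; factor = 6/ΣO = 2.27775.
Mg apfu = 0.27913 × 2.27775 = 0.636.

0.636 Mg apfu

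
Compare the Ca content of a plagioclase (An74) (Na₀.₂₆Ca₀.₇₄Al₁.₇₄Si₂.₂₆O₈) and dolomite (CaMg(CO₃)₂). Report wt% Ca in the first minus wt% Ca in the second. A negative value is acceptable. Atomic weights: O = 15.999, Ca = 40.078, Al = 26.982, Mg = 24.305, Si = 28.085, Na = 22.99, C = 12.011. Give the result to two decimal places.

M(Na₀.₂₆Ca₀.₇₄Al₁.₇₄Si₂.₂₆O₈) = 274.048 g/mol, so wt% Ca = 29.658/274.048 × 100 = 10.82%.
M(CaMg(CO₃)₂) = 184.399 g/mol, so wt% Ca = 40.078/184.399 × 100 = 21.73%.
10.82 − 21.73 = -10.91 pp.

-10.91 percentage points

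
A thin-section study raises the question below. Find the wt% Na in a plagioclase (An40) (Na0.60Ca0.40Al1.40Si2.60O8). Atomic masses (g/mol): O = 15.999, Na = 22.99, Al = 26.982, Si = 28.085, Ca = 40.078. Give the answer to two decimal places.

5.14 weight percent

Formula mass = 0.60*22.99 + 0.40*40.078 + 1.40*26.982 + 2.60*28.085 + 8*15.999 = 268.613 g/mol, of which 13.794 g is Na.
So Na makes up 13.794/268.613 = 0.0514 of the mass, i.e. 5.14%.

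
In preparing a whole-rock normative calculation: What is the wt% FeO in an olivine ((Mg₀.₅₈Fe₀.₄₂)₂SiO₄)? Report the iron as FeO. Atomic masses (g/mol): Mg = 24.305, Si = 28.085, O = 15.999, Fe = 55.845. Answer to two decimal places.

Formula mass = 167.185 g/mol.
0.84 Fe → 0.8400 mol FeO per formula unit; M(FeO) = 71.844, so FeO mass = 60.349 g.
60.349/167.185 × 100 = 36.10 wt%.

36.10 wt%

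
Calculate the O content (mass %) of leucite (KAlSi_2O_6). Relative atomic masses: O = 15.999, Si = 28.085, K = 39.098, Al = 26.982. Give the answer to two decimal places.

43.98 mass %

M(KAlSi_2O_6) = 218.244 g/mol.
O contributes 6 × 15.999 = 95.994 g per mole.
95.994/218.244 = 0.4398 → 43.98%.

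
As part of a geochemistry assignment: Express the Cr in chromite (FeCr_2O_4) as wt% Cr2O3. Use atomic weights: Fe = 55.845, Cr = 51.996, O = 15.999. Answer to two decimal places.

Formula mass = 223.833 g/mol.
2 Cr → 1.0000 mol Cr2O3 per formula unit; M(Cr2O3) = 151.989, so Cr2O3 mass = 151.989 g.
151.989/223.833 × 100 = 67.90 wt%.

67.90 wt%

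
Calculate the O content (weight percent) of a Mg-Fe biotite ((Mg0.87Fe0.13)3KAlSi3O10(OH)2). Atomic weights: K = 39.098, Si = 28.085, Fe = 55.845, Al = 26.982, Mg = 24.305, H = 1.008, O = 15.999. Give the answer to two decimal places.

44.69 weight percent

Molar mass of (Mg0.87Fe0.13)3KAlSi3O10(OH)2: 2.61*24.305 + 0.39*55.845 + 1*39.098 + 1*26.982 + 3*28.085 + 12*15.999 + 2*1.008 = 429.555 g/mol.
Mass of O per formula unit: 12 × 15.999 = 191.988 g.
Weight fraction O = 191.988 / 429.555 = 0.4469.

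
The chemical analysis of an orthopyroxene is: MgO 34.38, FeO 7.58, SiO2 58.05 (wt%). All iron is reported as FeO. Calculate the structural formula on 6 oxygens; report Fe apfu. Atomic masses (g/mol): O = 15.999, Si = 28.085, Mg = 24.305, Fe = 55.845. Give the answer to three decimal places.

0.219 Fe apfu

34.38 wt% MgO ÷ 40.304 g/mol = 0.85302 mol, giving 0.85302 Mg and 0.85302 O.
7.58 wt% FeO ÷ 71.844 g/mol = 0.10551 mol, giving 0.10551 Fe and 0.10551 O.
58.05 wt% SiO2 ÷ 60.083 g/mol = 0.96616 mol, giving 0.96616 Si and 1.93232 O.
Oxygen sums to 2.89085; scaling by 6/2.89085 = 2.07551 puts the formula on 6 O.
Fe: 0.10551 × 2.07551 = 0.219 atoms per formula unit.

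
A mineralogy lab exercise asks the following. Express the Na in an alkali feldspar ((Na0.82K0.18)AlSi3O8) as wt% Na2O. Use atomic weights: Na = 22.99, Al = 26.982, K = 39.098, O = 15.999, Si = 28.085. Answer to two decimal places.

Molar mass of (Na0.82K0.18)AlSi3O8 = 0.82×22.99 + 0.18×39.098 + 1×26.982 + 3×28.085 + 8×15.999 = 265.118 g/mol.
Each formula unit contains 0.82 Na, equivalent to 0.82/2 = 0.4100 mol Na2O.
M(Na2O) = 2×22.99 + 1×15.999 = 61.979 g/mol.
Mass of Na2O per formula unit = 0.4100 × 61.979 = 25.411 g.
Na2O wt% = 25.411 / 265.118 × 100 = 9.58%.

9.58 wt%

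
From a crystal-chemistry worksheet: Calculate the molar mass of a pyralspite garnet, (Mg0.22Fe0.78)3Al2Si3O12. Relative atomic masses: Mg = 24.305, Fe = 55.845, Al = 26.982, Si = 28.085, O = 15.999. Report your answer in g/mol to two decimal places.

476.93 g/mol

M = 0.66×24.305 + 2.34×55.845 + 2×26.982 + 3×28.085 + 12×15.999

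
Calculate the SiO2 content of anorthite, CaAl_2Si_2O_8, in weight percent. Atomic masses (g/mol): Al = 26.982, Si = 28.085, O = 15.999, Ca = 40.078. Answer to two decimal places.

43.19 wt%

Molar mass of CaAl_2Si_2O_8 = 1·40.078 + 2·26.982 + 2·28.085 + 8·15.999 = 278.204 g/mol.
Each formula unit contains 2 Si, equivalent to 2/1 = 2.0000 mol SiO2.
M(SiO2) = 1×28.085 + 2×15.999 = 60.083 g/mol.
Mass of SiO2 per formula unit = 2.0000 × 60.083 = 120.166 g.
SiO2 wt% = 120.166 / 278.204 × 100 = 43.19%.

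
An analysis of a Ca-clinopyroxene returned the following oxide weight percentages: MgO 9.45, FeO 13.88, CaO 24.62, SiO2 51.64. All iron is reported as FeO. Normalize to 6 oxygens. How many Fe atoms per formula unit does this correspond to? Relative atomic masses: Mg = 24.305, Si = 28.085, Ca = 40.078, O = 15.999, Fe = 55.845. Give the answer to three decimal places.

MgO (M=40.304): mol = 0.23447; Mg = 0.23447, O = 0.23447.
FeO (M=71.844): mol = 0.19320; Fe = 0.19320, O = 0.19320.
CaO (M=56.077): mol = 0.43904; Ca = 0.43904, O = 0.43904.
SiO2 (M=60.083): mol = 0.85948; Si = 0.85948, O = 1.71896.
ΣO = 2.58567; factor = 6/ΣO = 2.32048.
Fe apfu = 0.19320 × 2.32048 = 0.448.

0.448 Fe apfu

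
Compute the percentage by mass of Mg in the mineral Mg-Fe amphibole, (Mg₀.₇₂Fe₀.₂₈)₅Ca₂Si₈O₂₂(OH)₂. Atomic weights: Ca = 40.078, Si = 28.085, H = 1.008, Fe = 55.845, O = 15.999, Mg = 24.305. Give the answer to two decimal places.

M((Mg₀.₇₂Fe₀.₂₈)₅Ca₂Si₈O₂₂(OH)₂) = 856.509 g/mol.
Mg contributes 3.60 × 24.305 = 87.498 g per mole.
87.498/856.509 = 0.1022 → 10.22%.

10.22 mass %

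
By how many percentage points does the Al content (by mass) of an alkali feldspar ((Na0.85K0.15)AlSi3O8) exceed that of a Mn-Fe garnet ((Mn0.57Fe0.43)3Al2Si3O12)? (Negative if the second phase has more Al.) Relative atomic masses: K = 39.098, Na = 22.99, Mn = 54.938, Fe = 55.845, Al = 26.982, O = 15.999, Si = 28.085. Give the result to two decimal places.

-0.68 percentage points

M((Na0.85K0.15)AlSi3O8) = 264.635 g/mol, so wt% Al = 26.982/264.635 × 100 = 10.20%.
M((Mn0.57Fe0.43)3Al2Si3O12) = 496.191 g/mol, so wt% Al = 53.964/496.191 × 100 = 10.88%.
10.20 − 10.88 = -0.68 pp.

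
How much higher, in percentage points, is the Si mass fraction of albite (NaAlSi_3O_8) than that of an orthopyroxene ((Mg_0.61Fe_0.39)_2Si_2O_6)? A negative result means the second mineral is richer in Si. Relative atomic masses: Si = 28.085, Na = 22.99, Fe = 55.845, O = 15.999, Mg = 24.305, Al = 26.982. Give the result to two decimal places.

Si in NaAlSi_3O_8: molar mass 262.219 g/mol; 3×28.085 = 84.255 g → 32.13 wt%.
Si in (Mg_0.61Fe_0.39)_2Si_2O_6: molar mass 225.375 g/mol; 2×28.085 = 56.170 g → 24.92 wt%.
Difference = 32.13 − 24.92 = 7.21 percentage points.

7.21 percentage points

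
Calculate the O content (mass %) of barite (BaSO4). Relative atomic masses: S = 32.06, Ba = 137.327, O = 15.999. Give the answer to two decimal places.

Molar mass of BaSO4: 1·137.327 + 1·32.06 + 4·15.999 = 233.383 g/mol.
Mass of O per formula unit: 4 × 15.999 = 63.996 g.
Weight fraction O = 63.996 / 233.383 = 0.2742.

27.42 mass %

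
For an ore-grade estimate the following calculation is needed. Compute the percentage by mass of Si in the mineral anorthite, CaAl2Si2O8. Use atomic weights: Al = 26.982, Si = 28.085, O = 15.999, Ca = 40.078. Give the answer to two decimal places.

Molar mass of CaAl2Si2O8: 1·40.078 + 2·26.982 + 2·28.085 + 8·15.999 = 278.204 g/mol.
Mass of Si per formula unit: 2 × 28.085 = 56.170 g.
Weight fraction Si = 56.170 / 278.204 = 0.2019.

20.19 wt%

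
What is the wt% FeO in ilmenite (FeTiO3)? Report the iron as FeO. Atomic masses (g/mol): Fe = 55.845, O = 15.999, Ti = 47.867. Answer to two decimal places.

47.36 wt%

Molar mass of FeTiO3 = 1·55.845 + 1·47.867 + 3·15.999 = 151.709 g/mol.
Each formula unit contains 1 Fe, equivalent to 1/1 = 1.0000 mol FeO.
M(FeO) = 1×55.845 + 1×15.999 = 71.844 g/mol.
Mass of FeO per formula unit = 1.0000 × 71.844 = 71.844 g.
FeO wt% = 71.844 / 151.709 × 100 = 47.36%.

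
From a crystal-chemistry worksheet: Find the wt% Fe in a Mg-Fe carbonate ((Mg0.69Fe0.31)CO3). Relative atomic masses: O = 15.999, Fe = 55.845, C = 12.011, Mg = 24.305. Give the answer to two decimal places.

18.40 wt%

Formula mass = 0.69×24.305 + 0.31×55.845 + 1×12.011 + 3×15.999 = 94.090 g/mol, of which 17.312 g is Fe.
So Fe makes up 17.312/94.090 = 0.1840 of the mass, i.e. 18.40%.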